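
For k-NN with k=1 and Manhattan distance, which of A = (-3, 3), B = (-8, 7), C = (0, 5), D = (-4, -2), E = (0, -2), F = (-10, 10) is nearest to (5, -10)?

Distances: d(A) = 21, d(B) = 30, d(C) = 20, d(D) = 17, d(E) = 13, d(F) = 35. Nearest: E = (0, -2) with distance 13.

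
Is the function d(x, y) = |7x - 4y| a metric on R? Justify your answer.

No. d fails symmetry: d(4, 2) = |7·4 - 4·2| = |20| = 20, but d(2, 4) = |7·2 - 4·4| = |-2| = 2. Since 20 ≠ 2, d(x,y) ≠ d(y,x) in general.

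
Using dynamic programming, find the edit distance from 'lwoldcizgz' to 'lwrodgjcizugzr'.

Let D[i][j] be the edit distance between the first i characters of 'lwoldcizgz' and the first j characters of 'lwrodgjcizugzr', with D[i][0] = i, D[0][j] = j, and D[i][j] = D[i-1][j-1] if the characters match, else 1 + min(D[i-1][j], D[i][j-1], D[i-1][j-1]). Filling the table (rows: prefixes of 'lwoldcizgz', columns: prefixes of 'lwrodgjcizugzr'):
     ε  l  w  r  o  d  g  j  c  i  z  u  g  z  r
  ε  0  1  2  3  4  5  6  7  8  9 10 11 12 13 14
  l  1  0  1  2  3  4  5  6  7  8  9 10 11 12 13
  w  2  1  0  1  2  3  4  5  6  7  8  9 10 11 12
  o  3  2  1  1  1  2  3  4  5  6  7  8  9 10 11
  l  4  3  2  2  2  2  3  4  5  6  7  8  9 10 11
  d  5  4  3  3  3  2  3  4  5  6  7  8  9 10 11
  c  6  5  4  4  4  3  3  4  4  5  6  7  8  9 10
  i  7  6  5  5  5  4  4  4  5  4  5  6  7  8  9
  z  8  7  6  6  6  5  5  5  5  5  4  5  6  7  8
  g  9  8  7  7  7  6  5  6  6  6  5  5  5  6  7
  z 10  9  8  8  8  7  6  6  7  7  6  6  6  5  6
The bottom-right entry gives D[10][14] = 6, so no sequence of fewer than 6 edits works. Backtracking through the table gives one optimal edit sequence (6 edits):
  lwoldcizgz → lwroldcizgz (ins r @3)
  lwroldcizgz → lwrodldcizgz (ins d @5)
  lwrodldcizgz → lwrodgdcizgz (sub l→g @6)
  lwrodgdcizgz → lwrodgjcizgz (sub d→j @7)
  lwrodgjcizgz → lwrodgjcizugz (ins u @11)
  lwrodgjcizugz → lwrodgjcizugzr (ins r @14)
Edit distance = 6.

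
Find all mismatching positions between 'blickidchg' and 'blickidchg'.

Differing positions: none. Hamming distance = 0.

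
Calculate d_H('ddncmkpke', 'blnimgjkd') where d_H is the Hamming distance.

Differing positions: 1, 2, 4, 6, 7, 9. Hamming distance = 6.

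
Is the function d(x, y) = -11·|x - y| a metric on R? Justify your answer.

No. With c = -11 < 0, d fails non-negativity: d(3, 5) = -11·|3 - 5| = -11·2 = -22 < 0.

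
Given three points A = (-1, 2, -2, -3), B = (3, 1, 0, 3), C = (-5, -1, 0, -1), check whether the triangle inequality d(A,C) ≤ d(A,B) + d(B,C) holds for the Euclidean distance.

d(A,B) = √(4² + 1² + 2² + 6²) = √57 ≈ 7.5498, d(B,C) = √(8² + 2² + 0² + 4²) = √84 ≈ 9.1652, d(A,C) = √(4² + 3² + 2² + 2²) = √33 ≈ 5.7446.
d(A,C) ≈ 5.7446 ≤ 7.5498 + 9.1652 = 16.715. Triangle inequality is satisfied.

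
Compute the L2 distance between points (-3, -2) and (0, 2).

(Σ|x_i - y_i|^2)^(1/2) = (|-3 - 0|^2 + |-2 - 2|^2)^(1/2)
= (3^2 + 4^2)^(1/2) = (9 + 16)^(1/2) = (25)^(1/2) = 5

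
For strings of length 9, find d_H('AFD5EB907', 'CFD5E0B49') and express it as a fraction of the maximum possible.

Differing positions: 1, 6, 7, 8, 9. Hamming distance = 5. The maximum possible Hamming distance for length-9 strings is 9, so d_H/9 = 5/9 ≈ 0.5556.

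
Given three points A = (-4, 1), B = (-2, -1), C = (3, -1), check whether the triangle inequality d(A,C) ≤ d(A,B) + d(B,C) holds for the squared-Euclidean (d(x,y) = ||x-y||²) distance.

d(A,B) = 2² + 2² = 8, d(B,C) = 5² + 0² = 25, d(A,C) = 7² + 2² = 53.
d(A,C) = 53 > 8 + 25 = 33. Triangle inequality is VIOLATED. (Squared-Euclidean is not a metric — this is a counterexample.)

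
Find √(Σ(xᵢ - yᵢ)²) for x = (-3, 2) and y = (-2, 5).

√(Σ(x_i - y_i)²) = √((-3 - (-2))² + (2 - 5)²)
= √((-1)² + (-3)²) = √(1 + 9) = √10 ≈ 3.1623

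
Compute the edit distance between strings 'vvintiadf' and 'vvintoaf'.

Let D[i][j] be the edit distance between the first i characters of 'vvintiadf' and the first j characters of 'vvintoaf', with D[i][0] = i, D[0][j] = j, and D[i][j] = D[i-1][j-1] if the characters match, else 1 + min(D[i-1][j], D[i][j-1], D[i-1][j-1]). Filling the table (rows: prefixes of 'vvintiadf', columns: prefixes of 'vvintoaf'):
     ε  v  v  i  n  t  o  a  f
  ε  0  1  2  3  4  5  6  7  8
  v  1  0  1  2  3  4  5  6  7
  v  2  1  0  1  2  3  4  5  6
  i  3  2  1  0  1  2  3  4  5
  n  4  3  2  1  0  1  2  3  4
  t  5  4  3  2  1  0  1  2  3
  i  6  5  4  3  2  1  1  2  3
  a  7  6  5  4  3  2  2  1  2
  d  8  7  6  5  4  3  3  2  2
  f  9  8  7  6  5  4  4  3  2
The bottom-right entry gives D[9][8] = 2, so no sequence of fewer than 2 edits works. Backtracking through the table gives one optimal edit sequence (2 edits):
  vvintiadf → vvintoadf (sub i→o @6)
  vvintoadf → vvintoaf (del d @8)
Edit distance = 2.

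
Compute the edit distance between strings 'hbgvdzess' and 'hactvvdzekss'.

Let D[i][j] be the edit distance between the first i characters of 'hbgvdzess' and the first j characters of 'hactvvdzekss', with D[i][0] = i, D[0][j] = j, and D[i][j] = D[i-1][j-1] if the characters match, else 1 + min(D[i-1][j], D[i][j-1], D[i-1][j-1]). Filling the table (rows: prefixes of 'hbgvdzess', columns: prefixes of 'hactvvdzekss'):
     ε  h  a  c  t  v  v  d  z  e  k  s  s
  ε  0  1  2  3  4  5  6  7  8  9 10 11 12
  h  1  0  1  2  3  4  5  6  7  8  9 10 11
  b  2  1  1  2  3  4  5  6  7  8  9 10 11
  g  3  2  2  2  3  4  5  6  7  8  9 10 11
  v  4  3  3  3  3  3  4  5  6  7  8  9 10
  d  5  4  4  4  4  4  4  4  5  6  7  8  9
  z  6  5  5  5  5  5  5  5  4  5  6  7  8
  e  7  6  6  6  6  6  6  6  5  4  5  6  7
  s  8  7  7  7  7  7  7  7  6  5  5  5  6
  s  9  8  8  8  8  8  8  8  7  6  6  5  5
The bottom-right entry gives D[9][12] = 5, so no sequence of fewer than 5 edits works. Backtracking through the table gives one optimal edit sequence (5 edits):
  hbgvdzess → habgvdzess (ins a @2)
  habgvdzess → hacbgvdzess (ins c @3)
  hacbgvdzess → hactgvdzess (sub b→t @4)
  hactgvdzess → hactvvdzess (sub g→v @5)
  hactvvdzess → hactvvdzekss (ins k @10)
Edit distance = 5.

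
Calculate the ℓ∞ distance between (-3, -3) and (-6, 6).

max(|x_i - y_i|) = max(|-3 - (-6)|, |-3 - 6|) = max(3, 9) = 9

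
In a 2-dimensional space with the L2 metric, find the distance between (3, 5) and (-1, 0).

(Σ|x_i - y_i|^2)^(1/2) = (|3 - (-1)|^2 + |5 - 0|^2)^(1/2)
= (4^2 + 5^2)^(1/2) = (16 + 25)^(1/2) = (41)^(1/2) ≈ 6.4031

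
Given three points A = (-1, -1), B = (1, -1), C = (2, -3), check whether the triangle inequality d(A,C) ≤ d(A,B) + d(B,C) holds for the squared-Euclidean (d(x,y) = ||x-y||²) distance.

d(A,B) = 2² + 0² = 4, d(B,C) = 1² + 2² = 5, d(A,C) = 3² + 2² = 13.
d(A,C) = 13 > 4 + 5 = 9. Triangle inequality is VIOLATED. (Squared-Euclidean is not a metric — this is a counterexample.)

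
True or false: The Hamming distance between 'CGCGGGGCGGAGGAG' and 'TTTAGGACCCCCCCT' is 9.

Differing positions: 1, 2, 3, 4, 7, 9, 10, 11, 12, 13, 14, 15. Hamming distance = 12, so the claim that d_H = 9 is false.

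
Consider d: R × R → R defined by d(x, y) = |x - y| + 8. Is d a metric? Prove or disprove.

No. d fails identity of indiscernibles (specifically d(x,x) = 0): d(-7, -7) = |-7 - (-7)| + 8 = 0 + 8 = 8 ≠ 0.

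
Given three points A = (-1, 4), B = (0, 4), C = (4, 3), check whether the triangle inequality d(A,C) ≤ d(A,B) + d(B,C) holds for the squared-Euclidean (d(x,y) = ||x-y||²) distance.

d(A,B) = 1² + 0² = 1, d(B,C) = 4² + 1² = 17, d(A,C) = 5² + 1² = 26.
d(A,C) = 26 > 1 + 17 = 18. Triangle inequality is VIOLATED. (Squared-Euclidean is not a metric — this is a counterexample.)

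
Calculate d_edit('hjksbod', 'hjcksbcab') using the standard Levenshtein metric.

Let D[i][j] be the edit distance between the first i characters of 'hjksbod' and the first j characters of 'hjcksbcab', with D[i][0] = i, D[0][j] = j, and D[i][j] = D[i-1][j-1] if the characters match, else 1 + min(D[i-1][j], D[i][j-1], D[i-1][j-1]). Filling the table (rows: prefixes of 'hjksbod', columns: prefixes of 'hjcksbcab'):
     ε  h  j  c  k  s  b  c  a  b
  ε  0  1  2  3  4  5  6  7  8  9
  h  1  0  1  2  3  4  5  6  7  8
  j  2  1  0  1  2  3  4  5  6  7
  k  3  2  1  1  1  2  3  4  5  6
  s  4  3  2  2  2  1  2  3  4  5
  b  5  4  3  3  3  2  1  2  3  4
  o  6  5  4  4  4  3  2  2  3  4
  d  7  6  5  5  5  4  3  3  3  4
The bottom-right entry gives D[7][9] = 4, so no sequence of fewer than 4 edits works. Backtracking through the table gives one optimal edit sequence (4 edits):
  hjksbod → hjcksbod (ins c @3)
  hjcksbod → hjcksbcod (ins c @7)
  hjcksbcod → hjcksbcad (sub o→a @8)
  hjcksbcad → hjcksbcab (sub d→b @9)
Edit distance = 4.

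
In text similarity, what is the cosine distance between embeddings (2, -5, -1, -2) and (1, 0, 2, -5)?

With u = (2, -5, -1, -2), v = (1, 0, 2, -5):
u·v = 2·1 + (-5)·0 + (-1)·2 + (-2)·(-5) = 2 + 0 + (-2) + 10 = 10.
|u| = √(2² + (-5)² + (-1)² + (-2)²) = √34, |v| = √(1² + 0² + 2² + (-5)²) = √30, so |u||v| = √(34·30) = √1020.
cos θ = (u·v)/(|u||v|) = 10/√1020 ≈ 0.3131
Cosine distance = 1 - cos θ ≈ 1 - 0.3131 = 0.6869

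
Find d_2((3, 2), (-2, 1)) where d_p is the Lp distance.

(Σ|x_i - y_i|^2)^(1/2) = (|3 - (-2)|^2 + |2 - 1|^2)^(1/2)
= (5^2 + 1^2)^(1/2) = (25 + 1)^(1/2) = (26)^(1/2) ≈ 5.099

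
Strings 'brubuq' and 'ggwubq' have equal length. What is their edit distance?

Let D[i][j] be the edit distance between the first i characters of 'brubuq' and the first j characters of 'ggwubq', with D[i][0] = i, D[0][j] = j, and D[i][j] = D[i-1][j-1] if the characters match, else 1 + min(D[i-1][j], D[i][j-1], D[i-1][j-1]). Filling the table (rows: prefixes of 'brubuq', columns: prefixes of 'ggwubq'):
     ε  g  g  w  u  b  q
  ε  0  1  2  3  4  5  6
  b  1  1  2  3  4  4  5
  r  2  2  2  3  4  5  5
  u  3  3  3  3  3  4  5
  b  4  4  4  4  4  3  4
  u  5  5  5  5  4  4  4
  q  6  6  6  6  5  5  4
The bottom-right entry gives D[6][6] = 4, so no sequence of fewer than 4 edits works. Backtracking through the table gives one optimal edit sequence (4 edits):
  brubuq → gbrubuq (ins g @1)
  gbrubuq → ggrubuq (sub b→g @2)
  ggrubuq → ggwubuq (sub r→w @3)
  ggwubuq → ggwubq (del u @6)
Edit distance = 4.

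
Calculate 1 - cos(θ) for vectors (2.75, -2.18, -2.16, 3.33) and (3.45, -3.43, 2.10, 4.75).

With u = (2.75, -2.18, -2.16, 3.33), v = (3.45, -3.43, 2.10, 4.75):
u·v = 2.75·3.45 + (-2.18)·(-3.43) + (-2.16)·2.1 + 3.33·4.75 = 9.4875 + 7.4774 + (-4.536) + 15.8175 = 28.2464.
|u| = √(2.75² + (-2.18)² + (-2.16)² + 3.33²) = √(7.5625 + 4.7524 + 4.6656 + 11.0889) = √28.0694, |v| = √(3.45² + (-3.43)² + 2.1² + 4.75²) = √(11.9025 + 11.7649 + 4.41 + 22.5625) = √50.6399.
cos θ = (u·v)/(|u||v|) = 28.2464/(√28.0694·√50.6399) ≈ 0.7492
Cosine distance = 1 - cos θ ≈ 1 - 0.7492 = 0.2508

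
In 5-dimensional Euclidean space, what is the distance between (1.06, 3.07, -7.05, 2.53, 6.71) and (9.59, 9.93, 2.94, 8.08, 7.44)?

√(Σ(x_i - y_i)²) = √((1.06 - 9.59)² + (3.07 - 9.93)² + (-7.05 - 2.94)² + (2.53 - 8.08)² + (6.71 - 7.44)²)
= √((-8.53)² + (-6.86)² + (-9.99)² + (-5.55)² + (-0.73)²) = √(72.7609 + 47.0596 + 99.8001 + 30.8025 + 0.5329) = √250.956 ≈ 15.8416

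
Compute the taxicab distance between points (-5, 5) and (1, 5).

Σ|x_i - y_i| = |-5 - 1| + |5 - 5| = 6 + 0 = 6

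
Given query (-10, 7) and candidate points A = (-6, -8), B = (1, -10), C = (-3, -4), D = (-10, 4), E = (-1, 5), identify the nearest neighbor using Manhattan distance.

Distances: d(A) = 19, d(B) = 28, d(C) = 18, d(D) = 3, d(E) = 11. Nearest: D = (-10, 4) with distance 3.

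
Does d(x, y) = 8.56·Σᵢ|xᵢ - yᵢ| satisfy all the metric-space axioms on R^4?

Yes. The L1 (Manhattan) norm induces a metric on R^4, and multiplying a metric by a positive constant 8.56 > 0 preserves all four axioms: non-negativity (8.56·||x-y|| ≥ 0), identity (8.56·||x-y|| = 0 ⟺ ||x-y|| = 0 ⟺ x = y), symmetry (||x-y|| = ||y-x||), and the triangle inequality (8.56·||x-z|| ≤ 8.56·||x-y|| + 8.56·||y-z||). So d is a metric.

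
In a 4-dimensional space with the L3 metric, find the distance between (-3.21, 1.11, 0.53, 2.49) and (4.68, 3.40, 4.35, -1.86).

(Σ|x_i - y_i|^3)^(1/3) = (|-3.21 - 4.68|^3 + |1.11 - 3.4|^3 + |0.53 - 4.35|^3 + |2.49 - (-1.86)|^3)^(1/3)
= (7.89^3 + 2.29^3 + 3.82^3 + 4.35^3)^(1/3) ≈ (491.1691 + 12.009 + 55.743 + 82.3129)^(1/3) = (641.234)^(1/3) ≈ 8.6233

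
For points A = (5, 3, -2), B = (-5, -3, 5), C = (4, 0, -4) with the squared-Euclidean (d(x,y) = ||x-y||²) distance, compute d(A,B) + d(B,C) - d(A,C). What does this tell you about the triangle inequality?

d(A,B) = 10² + 6² + 7² = 185, d(B,C) = 9² + 3² + 9² = 171, d(A,C) = 1² + 3² + 2² = 14.
d(A,B) + d(B,C) - d(A,C) = 185 + 171 - 14 = 356 - 14 = 342. This is ≥ 0, so the triangle inequality holds for these points.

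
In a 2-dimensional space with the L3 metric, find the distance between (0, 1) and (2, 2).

(Σ|x_i - y_i|^3)^(1/3) = (|0 - 2|^3 + |1 - 2|^3)^(1/3)
= (2^3 + 1^3)^(1/3) = (8 + 1)^(1/3) = (9)^(1/3) ≈ 2.0801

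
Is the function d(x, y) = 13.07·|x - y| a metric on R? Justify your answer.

Yes. Since |x - y| is a metric on R and 13.07 > 0, the positive scalar multiple 13.07·|x - y| is also a metric: scaling by a positive constant preserves non-negativity, identity (d=0 ⟺ |x-y|=0 ⟺ x=y), symmetry, and the triangle inequality.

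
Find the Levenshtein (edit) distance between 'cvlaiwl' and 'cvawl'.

Let D[i][j] be the edit distance between the first i characters of 'cvlaiwl' and the first j characters of 'cvawl', with D[i][0] = i, D[0][j] = j, and D[i][j] = D[i-1][j-1] if the characters match, else 1 + min(D[i-1][j], D[i][j-1], D[i-1][j-1]). Filling the table (rows: prefixes of 'cvlaiwl', columns: prefixes of 'cvawl'):
     ε  c  v  a  w  l
  ε  0  1  2  3  4  5
  c  1  0  1  2  3  4
  v  2  1  0  1  2  3
  l  3  2  1  1  2  2
  a  4  3  2  1  2  3
  i  5  4  3  2  2  3
  w  6  5  4  3  2  3
  l  7  6  5  4  3  2
The bottom-right entry gives D[7][5] = 2, so no sequence of fewer than 2 edits works. Backtracking through the table gives one optimal edit sequence (2 edits):
  cvlaiwl → cvaiwl (del l @3)
  cvaiwl → cvawl (del i @4)
Edit distance = 2.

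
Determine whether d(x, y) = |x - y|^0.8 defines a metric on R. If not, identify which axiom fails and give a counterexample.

Yes. With 0 < p = 0.8 ≤ 1, d(x,y) = |x-y|^0.8 is a metric on R. Non-negativity and symmetry are immediate; |x-y|^0.8 = 0 ⟺ |x-y| = 0 ⟺ x = y. For the triangle inequality, the function t ↦ t^0.8 is subadditive on [0,∞) when p ≤ 1, so |x-z|^0.8 ≤ (|x-y| + |y-z|)^0.8 ≤ |x-y|^0.8 + |y-z|^0.8.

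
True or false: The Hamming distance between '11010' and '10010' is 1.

Differing positions: 2. Hamming distance = 1, so the claim is true.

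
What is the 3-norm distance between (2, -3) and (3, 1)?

(Σ|x_i - y_i|^3)^(1/3) = (|2 - 3|^3 + |-3 - 1|^3)^(1/3)
= (1^3 + 4^3)^(1/3) = (1 + 64)^(1/3) = (65)^(1/3) ≈ 4.0207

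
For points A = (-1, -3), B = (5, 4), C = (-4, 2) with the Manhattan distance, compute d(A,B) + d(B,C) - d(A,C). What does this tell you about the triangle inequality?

d(A,B) = 6 + 7 = 13, d(B,C) = 9 + 2 = 11, d(A,C) = 3 + 5 = 8.
d(A,B) + d(B,C) - d(A,C) = 13 + 11 - 8 = 24 - 8 = 16. This is ≥ 0, so the triangle inequality holds for these points.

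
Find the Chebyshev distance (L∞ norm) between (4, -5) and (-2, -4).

max(|x_i - y_i|) = max(|4 - (-2)|, |-5 - (-4)|) = max(6, 1) = 6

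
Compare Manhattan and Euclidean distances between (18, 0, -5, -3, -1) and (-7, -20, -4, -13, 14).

L1 = |18 - (-7)| + |0 - (-20)| + |-5 - (-4)| + |-3 - (-13)| + |-1 - 14| = 25 + 20 + 1 + 10 + 15 = 71
L2 = √(25² + 20² + 1² + 10² + 15²) = √1351 ≈ 36.756
L1 ≥ L2 always (equality iff movement is along one axis); L1 > L2 here.
Ratio L1/L2 = 71/√1351 ≈ 1.9317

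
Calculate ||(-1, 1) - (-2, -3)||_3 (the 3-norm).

(Σ|x_i - y_i|^3)^(1/3) = (|-1 - (-2)|^3 + |1 - (-3)|^3)^(1/3)
= (1^3 + 4^3)^(1/3) = (1 + 64)^(1/3) = (65)^(1/3) ≈ 4.0207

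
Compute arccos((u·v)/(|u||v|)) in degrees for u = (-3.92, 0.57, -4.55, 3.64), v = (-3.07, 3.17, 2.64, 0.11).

With u = (-3.92, 0.57, -4.55, 3.64), v = (-3.07, 3.17, 2.64, 0.11):
u·v = (-3.92)·(-3.07) + 0.57·3.17 + (-4.55)·2.64 + 3.64·0.11 = 12.0344 + 1.8069 + (-12.012) + 0.4004 = 2.2297.
|u| = √((-3.92)² + 0.57² + (-4.55)² + 3.64²) = √(15.3664 + 0.3249 + 20.7025 + 13.2496) = √49.6434, |v| = √((-3.07)² + 3.17² + 2.64² + 0.11²) = √(9.4249 + 10.0489 + 6.9696 + 0.0121) = √26.4555.
cos θ = (u·v)/(|u||v|) = 2.2297/(√49.6434·√26.4555) ≈ 0.061526
θ = arccos(0.061526) ≈ 86.47°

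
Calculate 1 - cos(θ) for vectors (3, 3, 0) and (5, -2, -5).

With u = (3, 3, 0), v = (5, -2, -5):
u·v = 3·5 + 3·(-2) + 0·(-5) = 15 + (-6) + 0 = 9.
|u| = √(3² + 3² + 0²) = √18, |v| = √(5² + (-2)² + (-5)²) = √54, so |u||v| = √(18·54) = √972.
cos θ = (u·v)/(|u||v|) = 9/√972 ≈ 0.2887
Cosine distance = 1 - cos θ ≈ 1 - 0.2887 = 0.7113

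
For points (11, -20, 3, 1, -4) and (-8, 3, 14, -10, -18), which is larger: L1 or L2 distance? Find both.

L1 = |11 - (-8)| + |-20 - 3| + |3 - 14| + |1 - (-10)| + |-4 - (-18)| = 19 + 23 + 11 + 11 + 14 = 78
L2 = √(19² + 23² + 11² + 11² + 14²) = √1328 ≈ 36.4417
L1 ≥ L2 always (equality iff movement is along one axis); L1 > L2 here.
Ratio L1/L2 = 78/√1328 ≈ 2.1404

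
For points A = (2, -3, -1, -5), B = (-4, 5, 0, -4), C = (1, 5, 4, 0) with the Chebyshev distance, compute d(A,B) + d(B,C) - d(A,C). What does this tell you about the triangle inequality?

d(A,B) = max(6, 8, 1, 1) = 8, d(B,C) = max(5, 0, 4, 4) = 5, d(A,C) = max(1, 8, 5, 5) = 8.
d(A,B) + d(B,C) - d(A,C) = 8 + 5 - 8 = 13 - 8 = 5. This is ≥ 0, so the triangle inequality holds for these points.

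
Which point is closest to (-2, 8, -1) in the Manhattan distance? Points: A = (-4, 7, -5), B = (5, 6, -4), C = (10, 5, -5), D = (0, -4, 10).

Distances: d(A) = 7, d(B) = 12, d(C) = 19, d(D) = 25. Nearest: A = (-4, 7, -5) with distance 7.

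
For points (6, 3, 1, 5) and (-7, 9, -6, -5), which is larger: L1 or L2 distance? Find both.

L1 = |6 - (-7)| + |3 - 9| + |1 - (-6)| + |5 - (-5)| = 13 + 6 + 7 + 10 = 36
L2 = √(13² + 6² + 7² + 10²) = √354 ≈ 18.8149
L1 ≥ L2 always (equality iff movement is along one axis); L1 > L2 here.
Ratio L1/L2 = 36/√354 ≈ 1.9134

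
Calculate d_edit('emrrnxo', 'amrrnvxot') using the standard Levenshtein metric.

Let D[i][j] be the edit distance between the first i characters of 'emrrnxo' and the first j characters of 'amrrnvxot', with D[i][0] = i, D[0][j] = j, and D[i][j] = D[i-1][j-1] if the characters match, else 1 + min(D[i-1][j], D[i][j-1], D[i-1][j-1]). Filling the table (rows: prefixes of 'emrrnxo', columns: prefixes of 'amrrnvxot'):
     ε  a  m  r  r  n  v  x  o  t
  ε  0  1  2  3  4  5  6  7  8  9
  e  1  1  2  3  4  5  6  7  8  9
  m  2  2  1  2  3  4  5  6  7  8
  r  3  3  2  1  2  3  4  5  6  7
  r  4  4  3  2  1  2  3  4  5  6
  n  5  5  4  3  2  1  2  3  4  5
  x  6  6  5  4  3  2  2  2  3  4
  o  7  7  6  5  4  3  3  3  2  3
The bottom-right entry gives D[7][9] = 3, so no sequence of fewer than 3 edits works. Backtracking through the table gives one optimal edit sequence (3 edits):
  emrrnxo → amrrnxo (sub e→a @1)
  amrrnxo → amrrnvxo (ins v @6)
  amrrnvxo → amrrnvxot (ins t @9)
Edit distance = 3.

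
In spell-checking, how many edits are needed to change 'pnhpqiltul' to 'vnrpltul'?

Let D[i][j] be the edit distance between the first i characters of 'pnhpqiltul' and the first j characters of 'vnrpltul', with D[i][0] = i, D[0][j] = j, and D[i][j] = D[i-1][j-1] if the characters match, else 1 + min(D[i-1][j], D[i][j-1], D[i-1][j-1]). Filling the table (rows: prefixes of 'pnhpqiltul', columns: prefixes of 'vnrpltul'):
     ε  v  n  r  p  l  t  u  l
  ε  0  1  2  3  4  5  6  7  8
  p  1  1  2  3  3  4  5  6  7
  n  2  2  1  2  3  4  5  6  7
  h  3  3  2  2  3  4  5  6  7
  p  4  4  3  3  2  3  4  5  6
  q  5  5  4  4  3  3  4  5  6
  i  6  6  5  5  4  4  4  5  6
  l  7  7  6  6  5  4  5  5  5
  t  8  8  7  7  6  5  4  5  6
  u  9  9  8  8  7  6  5  4  5
  l 10 10  9  9  8  7  6  5  4
The bottom-right entry gives D[10][8] = 4, so no sequence of fewer than 4 edits works. Backtracking through the table gives one optimal edit sequence (4 edits):
  pnhpqiltul → vnhpqiltul (sub p→v @1)
  vnhpqiltul → vnrpqiltul (sub h→r @3)
  vnrpqiltul → vnrpiltul (del q @5)
  vnrpiltul → vnrpltul (del i @5)
Edit distance = 4.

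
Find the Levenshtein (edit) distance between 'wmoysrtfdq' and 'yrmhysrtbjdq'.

Let D[i][j] be the edit distance between the first i characters of 'wmoysrtfdq' and the first j characters of 'yrmhysrtbjdq', with D[i][0] = i, D[0][j] = j, and D[i][j] = D[i-1][j-1] if the characters match, else 1 + min(D[i-1][j], D[i][j-1], D[i-1][j-1]). Filling the table (rows: prefixes of 'wmoysrtfdq', columns: prefixes of 'yrmhysrtbjdq'):
     ε  y  r  m  h  y  s  r  t  b  j  d  q
  ε  0  1  2  3  4  5  6  7  8  9 10 11 12
  w  1  1  2  3  4  5  6  7  8  9 10 11 12
  m  2  2  2  2  3  4  5  6  7  8  9 10 11
  o  3  3  3  3  3  4  5  6  7  8  9 10 11
  y  4  3  4  4  4  3  4  5  6  7  8  9 10
  s  5  4  4  5  5  4  3  4  5  6  7  8  9
  r  6  5  4  5  6  5  4  3  4  5  6  7  8
  t  7  6  5  5  6  6  5  4  3  4  5  6  7
  f  8  7  6  6  6  7  6  5  4  4  5  6  7
  d  9  8  7  7  7  7  7  6  5  5  5  5  6
  q 10  9  8  8  8  8  8  7  6  6  6  6  5
The bottom-right entry gives D[10][12] = 5, so no sequence of fewer than 5 edits works. Backtracking through the table gives one optimal edit sequence (5 edits):
  wmoysrtfdq → ywmoysrtfdq (ins y @1)
  ywmoysrtfdq → yrmoysrtfdq (sub w→r @2)
  yrmoysrtfdq → yrmhysrtfdq (sub o→h @4)
  yrmhysrtfdq → yrmhysrtbfdq (ins b @9)
  yrmhysrtbfdq → yrmhysrtbjdq (sub f→j @10)
Edit distance = 5.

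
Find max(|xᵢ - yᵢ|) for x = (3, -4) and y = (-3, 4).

max(|x_i - y_i|) = max(|3 - (-3)|, |-4 - 4|) = max(6, 8) = 8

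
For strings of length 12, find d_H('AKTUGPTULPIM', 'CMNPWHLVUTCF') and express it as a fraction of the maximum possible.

Differing positions: 1, 2, 3, 4, 5, 6, 7, 8, 9, 10, 11, 12. Hamming distance = 12. The maximum possible Hamming distance for length-12 strings is 12, so d_H/12 = 12/12 = 1.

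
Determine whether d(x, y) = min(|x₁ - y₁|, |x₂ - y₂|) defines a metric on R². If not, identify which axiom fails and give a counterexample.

No. d fails identity of indiscernibles: take x = (2, 0) and y = (2, 2). Then d(x,y) = min(|2 - 2|, |0 - 2|) = min(0, 2) = 0, yet x ≠ y.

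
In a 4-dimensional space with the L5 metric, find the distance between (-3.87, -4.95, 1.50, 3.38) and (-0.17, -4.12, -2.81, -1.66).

(Σ|x_i - y_i|^5)^(1/5) = (|-3.87 - (-0.17)|^5 + |-4.95 - (-4.12)|^5 + |1.5 - (-2.81)|^5 + |3.38 - (-1.66)|^5)^(1/5)
= (3.7^5 + 0.83^5 + 4.31^5 + 5.04^5)^(1/5) ≈ (693.4396 + 0.3939 + 1487.2581 + 3252.0161)^(1/5) = (5433.1077)^(1/5) ≈ 5.5848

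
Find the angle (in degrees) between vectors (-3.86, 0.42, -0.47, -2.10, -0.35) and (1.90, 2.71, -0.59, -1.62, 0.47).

With u = (-3.86, 0.42, -0.47, -2.10, -0.35), v = (1.90, 2.71, -0.59, -1.62, 0.47):
u·v = (-3.86)·1.9 + 0.42·2.71 + (-0.47)·(-0.59) + (-2.1)·(-1.62) + (-0.35)·0.47 = (-7.334) + 1.1382 + 0.2773 + 3.402 + (-0.1645) = -2.681.
|u| = √((-3.86)² + 0.42² + (-0.47)² + (-2.1)² + (-0.35)²) = √(14.8996 + 0.1764 + 0.2209 + 4.41 + 0.1225) = √19.8294, |v| = √(1.9² + 2.71² + (-0.59)² + (-1.62)² + 0.47²) = √(3.61 + 7.3441 + 0.3481 + 2.6244 + 0.2209) = √14.1475.
cos θ = (u·v)/(|u||v|) = -2.681/(√19.8294·√14.1475) ≈ -0.160067
θ = arccos(-0.160067) ≈ 99.21°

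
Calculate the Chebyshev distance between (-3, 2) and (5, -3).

max(|x_i - y_i|) = max(|-3 - 5|, |2 - (-3)|) = max(8, 5) = 8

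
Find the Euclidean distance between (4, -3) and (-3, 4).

√(Σ(x_i - y_i)²) = √((4 - (-3))² + (-3 - 4)²)
= √(7² + (-7)²) = √(49 + 49) = √98 ≈ 9.8995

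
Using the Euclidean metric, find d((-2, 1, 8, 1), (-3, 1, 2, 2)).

√(Σ(x_i - y_i)²) = √((-2 - (-3))² + (1 - 1)² + (8 - 2)² + (1 - 2)²)
= √(1² + 0² + 6² + (-1)²) = √(1 + 0 + 36 + 1) = √38 ≈ 6.1644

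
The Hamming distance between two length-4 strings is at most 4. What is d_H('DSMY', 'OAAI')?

Differing positions: 1, 2, 3, 4. Hamming distance = 4. The maximum possible Hamming distance for length-4 strings is 4, so d_H/4 = 4/4 = 1.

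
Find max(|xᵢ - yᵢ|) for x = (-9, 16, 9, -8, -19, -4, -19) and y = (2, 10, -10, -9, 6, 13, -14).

max(|x_i - y_i|) = max(|-9 - 2|, |16 - 10|, |9 - (-10)|, |-8 - (-9)|, |-19 - 6|, |-4 - 13|, |-19 - (-14)|) = max(11, 6, 19, 1, 25, 17, 5) = 25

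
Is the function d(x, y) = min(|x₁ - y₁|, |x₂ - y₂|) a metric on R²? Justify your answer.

No. d fails identity of indiscernibles: take x = (0, 0) and y = (0, 5). Then d(x,y) = min(|0 - 0|, |0 - 5|) = min(0, 5) = 0, yet x ≠ y.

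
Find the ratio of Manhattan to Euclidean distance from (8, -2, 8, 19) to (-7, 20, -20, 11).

L1 = |8 - (-7)| + |-2 - 20| + |8 - (-20)| + |19 - 11| = 15 + 22 + 28 + 8 = 73
L2 = √(15² + 22² + 28² + 8²) = √1557 ≈ 39.4588
L1 ≥ L2 always (equality iff movement is along one axis); L1 > L2 here.
Ratio L1/L2 = 73/√1557 ≈ 1.85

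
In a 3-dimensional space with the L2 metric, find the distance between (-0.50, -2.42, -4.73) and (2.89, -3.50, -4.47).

(Σ|x_i - y_i|^2)^(1/2) = (|-0.5 - 2.89|^2 + |-2.42 - (-3.5)|^2 + |-4.73 - (-4.47)|^2)^(1/2)
= (3.39^2 + 1.08^2 + 0.26^2)^(1/2) = (11.4921 + 1.1664 + 0.0676)^(1/2) = (12.7261)^(1/2) ≈ 3.5674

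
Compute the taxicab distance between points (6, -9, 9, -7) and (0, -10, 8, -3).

Σ|x_i - y_i| = |6 - 0| + |-9 - (-10)| + |9 - 8| + |-7 - (-3)| = 6 + 1 + 1 + 4 = 12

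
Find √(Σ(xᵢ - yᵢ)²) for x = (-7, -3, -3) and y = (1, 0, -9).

√(Σ(x_i - y_i)²) = √((-7 - 1)² + (-3 - 0)² + (-3 - (-9))²)
= √((-8)² + (-3)² + 6²) = √(64 + 9 + 36) = √109 ≈ 10.4403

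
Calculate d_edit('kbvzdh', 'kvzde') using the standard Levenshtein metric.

Let D[i][j] be the edit distance between the first i characters of 'kbvzdh' and the first j characters of 'kvzde', with D[i][0] = i, D[0][j] = j, and D[i][j] = D[i-1][j-1] if the characters match, else 1 + min(D[i-1][j], D[i][j-1], D[i-1][j-1]). Filling the table (rows: prefixes of 'kbvzdh', columns: prefixes of 'kvzde'):
     ε  k  v  z  d  e
  ε  0  1  2  3  4  5
  k  1  0  1  2  3  4
  b  2  1  1  2  3  4
  v  3  2  1  2  3  4
  z  4  3  2  1  2  3
  d  5  4  3  2  1  2
  h  6  5  4  3  2  2
The bottom-right entry gives D[6][5] = 2, so no sequence of fewer than 2 edits works. Backtracking through the table gives one optimal edit sequence (2 edits):
  kbvzdh → kvzdh (del b @2)
  kvzdh → kvzde (sub h→e @5)
Edit distance = 2.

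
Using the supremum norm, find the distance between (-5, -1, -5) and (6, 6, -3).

max(|x_i - y_i|) = max(|-5 - 6|, |-1 - 6|, |-5 - (-3)|) = max(11, 7, 2) = 11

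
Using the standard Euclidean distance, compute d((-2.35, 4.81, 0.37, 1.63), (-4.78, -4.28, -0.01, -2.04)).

(Σ|x_i - y_i|^2)^(1/2) = (|-2.35 - (-4.78)|^2 + |4.81 - (-4.28)|^2 + |0.37 - (-0.01)|^2 + |1.63 - (-2.04)|^2)^(1/2)
= (2.43^2 + 9.09^2 + 0.38^2 + 3.67^2)^(1/2) = (5.9049 + 82.6281 + 0.1444 + 13.4689)^(1/2) = (102.1463)^(1/2) ≈ 10.1067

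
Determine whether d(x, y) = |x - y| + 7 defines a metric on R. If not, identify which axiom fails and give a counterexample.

No. d fails identity of indiscernibles (specifically d(x,x) = 0): d(-4, -4) = |-4 - (-4)| + 7 = 0 + 7 = 7 ≠ 0.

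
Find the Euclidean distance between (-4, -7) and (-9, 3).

√(Σ(x_i - y_i)²) = √((-4 - (-9))² + (-7 - 3)²)
= √(5² + (-10)²) = √(25 + 100) = √125 ≈ 11.1803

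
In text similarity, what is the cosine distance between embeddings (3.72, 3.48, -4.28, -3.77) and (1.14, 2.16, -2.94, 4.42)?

With u = (3.72, 3.48, -4.28, -3.77), v = (1.14, 2.16, -2.94, 4.42):
u·v = 3.72·1.14 + 3.48·2.16 + (-4.28)·(-2.94) + (-3.77)·4.42 = 4.2408 + 7.5168 + 12.5832 + (-16.6634) = 7.6774.
|u| = √(3.72² + 3.48² + (-4.28)² + (-3.77)²) = √(13.8384 + 12.1104 + 18.3184 + 14.2129) = √58.4801, |v| = √(1.14² + 2.16² + (-2.94)² + 4.42²) = √(1.2996 + 4.6656 + 8.6436 + 19.5364) = √34.1452.
cos θ = (u·v)/(|u||v|) = 7.6774/(√58.4801·√34.1452) ≈ 0.1718
Cosine distance = 1 - cos θ ≈ 1 - 0.1718 = 0.8282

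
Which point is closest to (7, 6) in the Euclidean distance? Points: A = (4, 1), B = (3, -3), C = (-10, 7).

Distances: d(A) ≈ 5.831, d(B) ≈ 9.8489, d(C) ≈ 17.0294. Nearest: A = (4, 1) with distance 5.831.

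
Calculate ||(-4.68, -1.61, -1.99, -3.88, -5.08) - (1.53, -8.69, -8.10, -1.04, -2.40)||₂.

√(Σ(x_i - y_i)²) = √((-4.68 - 1.53)² + (-1.61 - (-8.69))² + (-1.99 - (-8.1))² + (-3.88 - (-1.04))² + (-5.08 - (-2.4))²)
= √((-6.21)² + 7.08² + 6.11² + (-2.84)² + (-2.68)²) = √(38.5641 + 50.1264 + 37.3321 + 8.0656 + 7.1824) = √141.2706 ≈ 11.8857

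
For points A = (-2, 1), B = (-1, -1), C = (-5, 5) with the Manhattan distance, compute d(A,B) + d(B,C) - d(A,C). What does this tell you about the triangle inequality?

d(A,B) = 1 + 2 = 3, d(B,C) = 4 + 6 = 10, d(A,C) = 3 + 4 = 7.
d(A,B) + d(B,C) - d(A,C) = 3 + 10 - 7 = 13 - 7 = 6. This is ≥ 0, so the triangle inequality holds for these points.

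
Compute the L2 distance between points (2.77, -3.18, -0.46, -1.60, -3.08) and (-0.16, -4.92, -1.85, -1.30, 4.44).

(Σ|x_i - y_i|^2)^(1/2) = (|2.77 - (-0.16)|^2 + |-3.18 - (-4.92)|^2 + |-0.46 - (-1.85)|^2 + |-1.6 - (-1.3)|^2 + |-3.08 - 4.44|^2)^(1/2)
= (2.93^2 + 1.74^2 + 1.39^2 + 0.3^2 + 7.52^2)^(1/2) = (8.5849 + 3.0276 + 1.9321 + 0.09 + 56.5504)^(1/2) = (70.185)^(1/2) ≈ 8.3776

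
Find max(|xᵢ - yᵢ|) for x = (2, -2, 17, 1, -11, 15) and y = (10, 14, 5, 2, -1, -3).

max(|x_i - y_i|) = max(|2 - 10|, |-2 - 14|, |17 - 5|, |1 - 2|, |-11 - (-1)|, |15 - (-3)|) = max(8, 16, 12, 1, 10, 18) = 18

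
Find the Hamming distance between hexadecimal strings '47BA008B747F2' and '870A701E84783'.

Differing positions: 1, 3, 5, 7, 8, 9, 12, 13. Hamming distance = 8.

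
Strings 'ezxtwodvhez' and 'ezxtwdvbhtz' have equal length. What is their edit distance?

Let D[i][j] be the edit distance between the first i characters of 'ezxtwodvhez' and the first j characters of 'ezxtwdvbhtz', with D[i][0] = i, D[0][j] = j, and D[i][j] = D[i-1][j-1] if the characters match, else 1 + min(D[i-1][j], D[i][j-1], D[i-1][j-1]). Filling the table (rows: prefixes of 'ezxtwodvhez', columns: prefixes of 'ezxtwdvbhtz'):
     ε  e  z  x  t  w  d  v  b  h  t  z
  ε  0  1  2  3  4  5  6  7  8  9 10 11
  e  1  0  1  2  3  4  5  6  7  8  9 10
  z  2  1  0  1  2  3  4  5  6  7  8  9
  x  3  2  1  0  1  2  3  4  5  6  7  8
  t  4  3  2  1  0  1  2  3  4  5  6  7
  w  5  4  3  2  1  0  1  2  3  4  5  6
  o  6  5  4  3  2  1  1  2  3  4  5  6
  d  7  6  5  4  3  2  1  2  3  4  5  6
  v  8  7  6  5  4  3  2  1  2  3  4  5
  h  9  8  7  6  5  4  3  2  2  2  3  4
  e 10  9  8  7  6  5  4  3  3  3  3  4
  z 11 10  9  8  7  6  5  4  4  4  4  3
The bottom-right entry gives D[11][11] = 3, so no sequence of fewer than 3 edits works. Backtracking through the table gives one optimal edit sequence (3 edits):
  ezxtwodvhez → ezxtwdvhez (del o @6)
  ezxtwdvhez → ezxtwdvbhez (ins b @8)
  ezxtwdvbhez → ezxtwdvbhtz (sub e→t @10)
Edit distance = 3.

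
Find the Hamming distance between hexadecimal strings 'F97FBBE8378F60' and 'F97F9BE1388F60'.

Differing positions: 5, 8, 10. Hamming distance = 3.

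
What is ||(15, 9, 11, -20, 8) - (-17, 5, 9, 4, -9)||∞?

max(|x_i - y_i|) = max(|15 - (-17)|, |9 - 5|, |11 - 9|, |-20 - 4|, |8 - (-9)|) = max(32, 4, 2, 24, 17) = 32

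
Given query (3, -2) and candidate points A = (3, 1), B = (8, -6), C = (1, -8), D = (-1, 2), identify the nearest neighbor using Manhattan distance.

Distances: d(A) = 3, d(B) = 9, d(C) = 8, d(D) = 8. Nearest: A = (3, 1) with distance 3.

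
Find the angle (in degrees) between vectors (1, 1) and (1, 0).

With u = (1, 1), v = (1, 0):
u·v = 1·1 + 1·0 = 1 + 0 = 1.
|u| = √(1² + 1²) = √2, |v| = √(1² + 0²) = √1, so |u||v| = √(2·1) = √2.
cos θ = (u·v)/(|u||v|) = 1/√2 ≈ 0.707107
θ = arccos(0.707107) ≈ 45°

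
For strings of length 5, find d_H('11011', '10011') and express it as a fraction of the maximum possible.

Differing positions: 2. Hamming distance = 1. The maximum possible Hamming distance for length-5 strings is 5, so d_H/5 = 1/5 = 0.2.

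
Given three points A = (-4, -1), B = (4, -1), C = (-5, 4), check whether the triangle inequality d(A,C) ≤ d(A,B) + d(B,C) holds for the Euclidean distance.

d(A,B) = √(8² + 0²) = √64 = 8, d(B,C) = √(9² + 5²) = √106 ≈ 10.2956, d(A,C) = √(1² + 5²) = √26 ≈ 5.099.
d(A,C) ≈ 5.099 ≤ 8 + 10.2956 = 18.2956. Triangle inequality is satisfied.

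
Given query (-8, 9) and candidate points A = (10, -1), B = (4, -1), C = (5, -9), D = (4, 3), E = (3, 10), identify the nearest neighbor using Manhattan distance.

Distances: d(A) = 28, d(B) = 22, d(C) = 31, d(D) = 18, d(E) = 12. Nearest: E = (3, 10) with distance 12.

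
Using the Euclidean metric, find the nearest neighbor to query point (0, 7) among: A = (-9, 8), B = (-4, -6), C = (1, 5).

Distances: d(A) ≈ 9.0554, d(B) ≈ 13.6015, d(C) ≈ 2.2361. Nearest: C = (1, 5) with distance 2.2361.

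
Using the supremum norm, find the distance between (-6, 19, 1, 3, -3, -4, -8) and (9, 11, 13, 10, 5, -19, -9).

max(|x_i - y_i|) = max(|-6 - 9|, |19 - 11|, |1 - 13|, |3 - 10|, |-3 - 5|, |-4 - (-19)|, |-8 - (-9)|) = max(15, 8, 12, 7, 8, 15, 1) = 15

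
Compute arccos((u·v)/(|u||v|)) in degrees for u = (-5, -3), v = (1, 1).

With u = (-5, -3), v = (1, 1):
u·v = (-5)·1 + (-3)·1 = (-5) + (-3) = -8.
|u| = √((-5)² + (-3)²) = √34, |v| = √(1² + 1²) = √2, so |u||v| = √(34·2) = √68.
cos θ = (u·v)/(|u||v|) = -8/√68 ≈ -0.970143
θ = arccos(-0.970143) ≈ 165.96°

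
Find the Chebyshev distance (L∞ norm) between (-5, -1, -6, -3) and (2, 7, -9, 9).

max(|x_i - y_i|) = max(|-5 - 2|, |-1 - 7|, |-6 - (-9)|, |-3 - 9|) = max(7, 8, 3, 12) = 12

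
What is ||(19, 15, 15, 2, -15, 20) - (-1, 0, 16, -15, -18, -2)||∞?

max(|x_i - y_i|) = max(|19 - (-1)|, |15 - 0|, |15 - 16|, |2 - (-15)|, |-15 - (-18)|, |20 - (-2)|) = max(20, 15, 1, 17, 3, 22) = 22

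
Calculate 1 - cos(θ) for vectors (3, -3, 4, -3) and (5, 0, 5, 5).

With u = (3, -3, 4, -3), v = (5, 0, 5, 5):
u·v = 3·5 + (-3)·0 + 4·5 + (-3)·5 = 15 + 0 + 20 + (-15) = 20.
|u| = √(3² + (-3)² + 4² + (-3)²) = √43, |v| = √(5² + 0² + 5² + 5²) = √75, so |u||v| = √(43·75) = √3225.
cos θ = (u·v)/(|u||v|) = 20/√3225 ≈ 0.3522
Cosine distance = 1 - cos θ ≈ 1 - 0.3522 = 0.6478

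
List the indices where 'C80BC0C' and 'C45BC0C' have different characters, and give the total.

Differing positions: 2, 3. Hamming distance = 2.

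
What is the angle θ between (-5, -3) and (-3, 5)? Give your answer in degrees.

With u = (-5, -3), v = (-3, 5):
u·v = (-5)·(-3) + (-3)·5 = 15 + (-15) = 0.
|u| = √((-5)² + (-3)²) = √34, |v| = √((-3)² + 5²) = √34, so |u||v| = √(34·34) = √1156 = 34.
cos θ = (u·v)/(|u||v|) = 0/34 = 0 (the vectors are orthogonal)
θ = arccos(0) = 90°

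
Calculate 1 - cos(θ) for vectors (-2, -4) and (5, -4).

With u = (-2, -4), v = (5, -4):
u·v = (-2)·5 + (-4)·(-4) = (-10) + 16 = 6.
|u| = √((-2)² + (-4)²) = √20, |v| = √(5² + (-4)²) = √41, so |u||v| = √(20·41) = √820.
cos θ = (u·v)/(|u||v|) = 6/√820 ≈ 0.2095
Cosine distance = 1 - cos θ ≈ 1 - 0.2095 = 0.7905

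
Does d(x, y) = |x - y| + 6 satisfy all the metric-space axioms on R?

No. d fails identity of indiscernibles (specifically d(x,x) = 0): d(6, 6) = |6 - 6| + 6 = 0 + 6 = 6 ≠ 0.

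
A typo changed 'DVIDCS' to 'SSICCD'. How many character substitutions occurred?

Differing positions: 1, 2, 4, 6. Hamming distance = 4.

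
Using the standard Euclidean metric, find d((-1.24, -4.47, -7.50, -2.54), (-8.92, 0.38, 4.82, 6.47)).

√(Σ(x_i - y_i)²) = √((-1.24 - (-8.92))² + (-4.47 - 0.38)² + (-7.5 - 4.82)² + (-2.54 - 6.47)²)
= √(7.68² + (-4.85)² + (-12.32)² + (-9.01)²) = √(58.9824 + 23.5225 + 151.7824 + 81.1801) = √315.4674 ≈ 17.7614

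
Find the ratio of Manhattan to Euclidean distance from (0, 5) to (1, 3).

L1 = |0 - 1| + |5 - 3| = 1 + 2 = 3
L2 = √(1² + 2²) = √5 ≈ 2.2361
L1 ≥ L2 always (equality iff movement is along one axis); L1 > L2 here.
Ratio L1/L2 = 3/√5 ≈ 1.3416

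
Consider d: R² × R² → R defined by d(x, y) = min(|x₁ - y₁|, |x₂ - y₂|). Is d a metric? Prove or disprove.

No. d fails identity of indiscernibles: take x = (1, 0) and y = (1, 8). Then d(x,y) = min(|1 - 1|, |0 - 8|) = min(0, 8) = 0, yet x ≠ y.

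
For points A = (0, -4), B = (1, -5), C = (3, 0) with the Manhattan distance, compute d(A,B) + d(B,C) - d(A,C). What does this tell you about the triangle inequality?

d(A,B) = 1 + 1 = 2, d(B,C) = 2 + 5 = 7, d(A,C) = 3 + 4 = 7.
d(A,B) + d(B,C) - d(A,C) = 2 + 7 - 7 = 9 - 7 = 2. This is ≥ 0, so the triangle inequality holds for these points.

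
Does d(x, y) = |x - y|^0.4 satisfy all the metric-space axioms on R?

Yes. With 0 < p = 0.4 ≤ 1, d(x,y) = |x-y|^0.4 is a metric on R. Non-negativity and symmetry are immediate; |x-y|^0.4 = 0 ⟺ |x-y| = 0 ⟺ x = y. For the triangle inequality, the function t ↦ t^0.4 is subadditive on [0,∞) when p ≤ 1, so |x-z|^0.4 ≤ (|x-y| + |y-z|)^0.4 ≤ |x-y|^0.4 + |y-z|^0.4.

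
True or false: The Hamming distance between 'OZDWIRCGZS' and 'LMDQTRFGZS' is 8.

Differing positions: 1, 2, 4, 5, 7. Hamming distance = 5, so the claim that d_H = 8 is false.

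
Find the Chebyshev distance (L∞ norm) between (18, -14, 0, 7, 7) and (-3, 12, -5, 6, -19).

max(|x_i - y_i|) = max(|18 - (-3)|, |-14 - 12|, |0 - (-5)|, |7 - 6|, |7 - (-19)|) = max(21, 26, 5, 1, 26) = 26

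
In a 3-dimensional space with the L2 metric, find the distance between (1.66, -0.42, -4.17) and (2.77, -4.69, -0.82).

(Σ|x_i - y_i|^2)^(1/2) = (|1.66 - 2.77|^2 + |-0.42 - (-4.69)|^2 + |-4.17 - (-0.82)|^2)^(1/2)
= (1.11^2 + 4.27^2 + 3.35^2)^(1/2) = (1.2321 + 18.2329 + 11.2225)^(1/2) = (30.6875)^(1/2) ≈ 5.5396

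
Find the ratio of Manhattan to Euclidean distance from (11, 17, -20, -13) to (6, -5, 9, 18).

L1 = |11 - 6| + |17 - (-5)| + |-20 - 9| + |-13 - 18| = 5 + 22 + 29 + 31 = 87
L2 = √(5² + 22² + 29² + 31²) = √2311 ≈ 48.0729
L1 ≥ L2 always (equality iff movement is along one axis); L1 > L2 here.
Ratio L1/L2 = 87/√2311 ≈ 1.8098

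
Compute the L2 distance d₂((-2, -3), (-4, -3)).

√(Σ(x_i - y_i)²) = √((-2 - (-4))² + (-3 - (-3))²)
= √(2² + 0²) = √(4 + 0) = √4 = 2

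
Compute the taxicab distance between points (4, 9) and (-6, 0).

Σ|x_i - y_i| = |4 - (-6)| + |9 - 0| = 10 + 9 = 19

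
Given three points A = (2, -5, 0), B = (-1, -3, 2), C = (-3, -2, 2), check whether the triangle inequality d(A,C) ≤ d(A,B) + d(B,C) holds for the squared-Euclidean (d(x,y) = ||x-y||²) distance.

d(A,B) = 3² + 2² + 2² = 17, d(B,C) = 2² + 1² + 0² = 5, d(A,C) = 5² + 3² + 2² = 38.
d(A,C) = 38 > 17 + 5 = 22. Triangle inequality is VIOLATED. (Squared-Euclidean is not a metric — this is a counterexample.)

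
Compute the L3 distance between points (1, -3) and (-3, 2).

(Σ|x_i - y_i|^3)^(1/3) = (|1 - (-3)|^3 + |-3 - 2|^3)^(1/3)
= (4^3 + 5^3)^(1/3) = (64 + 125)^(1/3) = (189)^(1/3) ≈ 5.7388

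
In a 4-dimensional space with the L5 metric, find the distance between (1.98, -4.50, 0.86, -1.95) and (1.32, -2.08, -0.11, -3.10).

(Σ|x_i - y_i|^5)^(1/5) = (|1.98 - 1.32|^5 + |-4.5 - (-2.08)|^5 + |0.86 - (-0.11)|^5 + |-1.95 - (-3.1)|^5)^(1/5)
= (0.66^5 + 2.42^5 + 0.97^5 + 1.15^5)^(1/5) ≈ (0.1252 + 82.9998 + 0.8587 + 2.0114)^(1/5) = (85.9951)^(1/5) ≈ 2.4372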